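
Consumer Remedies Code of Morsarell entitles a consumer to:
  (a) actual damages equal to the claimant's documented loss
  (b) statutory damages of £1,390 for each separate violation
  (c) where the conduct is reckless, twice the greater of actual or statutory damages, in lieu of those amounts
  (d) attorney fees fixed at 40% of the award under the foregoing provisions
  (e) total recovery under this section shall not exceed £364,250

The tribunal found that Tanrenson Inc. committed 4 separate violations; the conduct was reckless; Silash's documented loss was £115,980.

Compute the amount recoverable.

Statutory damages: 4 × £1,390 = £5,560
Greater of actual damages (£115,980) or statutory damages (£5,560): £115,980
Doubled: 2 × £115,980 = £231,960
Attorney fees: 40% of £231,960 = £92,784
Total before cap: £231,960 + £92,784 = £324,744
Cap at £364,250: £324,744 is within the cap, no reduction.

£324,744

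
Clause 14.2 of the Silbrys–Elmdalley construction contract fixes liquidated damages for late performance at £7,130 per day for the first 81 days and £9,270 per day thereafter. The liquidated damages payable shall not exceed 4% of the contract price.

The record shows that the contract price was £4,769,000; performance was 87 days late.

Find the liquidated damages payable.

First 81 days: 81 × £7,130 = £577,530
Remaining days: (87 − 81) × £9,270 = £55,620
Accrued per-day damages: £577,530 + £55,620 = £633,150
Cap: 4% of £4,769,000 = £190,760
Cap at £190,760: £633,150 exceeds the cap → £190,760

£190,760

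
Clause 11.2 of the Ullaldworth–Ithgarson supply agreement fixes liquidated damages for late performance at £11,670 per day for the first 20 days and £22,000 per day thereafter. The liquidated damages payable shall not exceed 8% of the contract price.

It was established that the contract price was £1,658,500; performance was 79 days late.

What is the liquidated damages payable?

First 20 days: 20 × £11,670 = £233,400
Remaining days: (79 − 20) × £22,000 = £1,298,000
Accrued per-day damages: £233,400 + £1,298,000 = £1,531,400
Cap: 8% of £1,658,500 = £132,680
Cap at £132,680: £1,531,400 exceeds the cap → £132,680

£132,680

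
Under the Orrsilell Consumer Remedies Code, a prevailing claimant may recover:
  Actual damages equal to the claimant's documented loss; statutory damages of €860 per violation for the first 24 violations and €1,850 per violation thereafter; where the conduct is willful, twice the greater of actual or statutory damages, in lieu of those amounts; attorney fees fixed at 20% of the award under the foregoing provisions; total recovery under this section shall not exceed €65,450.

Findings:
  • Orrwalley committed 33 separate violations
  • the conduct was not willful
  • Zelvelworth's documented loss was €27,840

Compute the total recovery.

First 24 violations: 24 × €860 = €20,640
Remaining violations: (33 − 24) × €1,850 = €16,650
Statutory damages: €20,640 + €16,650 = €37,290
Conduct not willful: the in-lieu enhancement does not apply.
Actual plus statutory damages: €27,840 + €37,290 = €65,130
Attorney fees: 20% of €65,130 = €13,026
Total before cap: €65,130 + €13,026 = €78,156
Cap at €65,450: €78,156 exceeds the cap → €65,450

Total recovery: €65,450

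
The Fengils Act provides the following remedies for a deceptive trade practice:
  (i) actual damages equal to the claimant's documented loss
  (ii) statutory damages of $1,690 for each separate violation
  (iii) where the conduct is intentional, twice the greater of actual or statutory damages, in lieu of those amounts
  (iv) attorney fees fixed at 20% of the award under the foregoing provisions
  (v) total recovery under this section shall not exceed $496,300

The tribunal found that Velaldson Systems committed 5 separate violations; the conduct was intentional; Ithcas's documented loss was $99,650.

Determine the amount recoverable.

Statutory damages: 5 × $1,690 = $8,450
Greater of actual damages ($99,650) or statutory damages ($8,450): $99,650
Doubled: 2 × $99,650 = $199,300
Attorney fees: 20% of $199,300 = $39,860
Total before cap: $199,300 + $39,860 = $239,160
Cap at $496,300: $239,160 is within the cap, no reduction.

$239,160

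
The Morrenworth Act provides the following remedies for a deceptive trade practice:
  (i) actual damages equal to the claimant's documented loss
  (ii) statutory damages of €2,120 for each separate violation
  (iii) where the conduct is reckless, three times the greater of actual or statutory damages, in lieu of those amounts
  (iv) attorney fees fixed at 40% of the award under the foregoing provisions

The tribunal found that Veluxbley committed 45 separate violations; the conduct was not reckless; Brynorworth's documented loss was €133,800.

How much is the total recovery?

Statutory damages: 45 × €2,120 = €95,400
Conduct not reckless: the in-lieu enhancement does not apply.
Actual plus statutory damages: €133,800 + €95,400 = €229,200
Attorney fees: 40% of €229,200 = €91,680
Total recovery: €229,200 + €91,680 = €320,880

Total recovery: €320,880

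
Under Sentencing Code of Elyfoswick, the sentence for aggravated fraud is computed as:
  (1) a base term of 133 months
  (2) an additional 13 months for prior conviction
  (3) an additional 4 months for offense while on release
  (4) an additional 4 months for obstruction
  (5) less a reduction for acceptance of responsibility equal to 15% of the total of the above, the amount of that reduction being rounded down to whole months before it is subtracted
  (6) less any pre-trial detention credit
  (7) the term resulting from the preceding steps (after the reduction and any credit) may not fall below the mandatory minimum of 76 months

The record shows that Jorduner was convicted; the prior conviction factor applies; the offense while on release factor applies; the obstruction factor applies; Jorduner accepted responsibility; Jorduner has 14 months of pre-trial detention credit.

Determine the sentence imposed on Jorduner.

Prior conviction enhancement: +13 months
Offense while on release enhancement: +4 months
Obstruction enhancement: +4 months
Adjusted term: 133 months + 13 months + 4 months + 4 months = 154 months
Acceptance of responsibility reduction: 15% of 154 months = 23 months (rounded down)
After reduction: 154 − 23 = 131 months
Less pre-trial detention credit: 131 months − 14 months = 117 months
Minimum 76 months: 117 months meets the minimum, no increase.

117 months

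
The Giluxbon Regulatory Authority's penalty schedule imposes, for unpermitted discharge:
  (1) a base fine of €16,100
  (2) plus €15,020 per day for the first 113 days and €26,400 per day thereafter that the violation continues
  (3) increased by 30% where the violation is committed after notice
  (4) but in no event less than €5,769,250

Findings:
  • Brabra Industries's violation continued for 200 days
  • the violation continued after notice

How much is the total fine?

€5,769,250

First 113 days: 113 × €15,020 = €1,697,260
Remaining days: (200 − 113) × €26,400 = €2,296,800
Per-day component: €1,697,260 + €2,296,800 = €3,994,060
Base plus per-day: €16,100 + €3,994,060 = €4,010,160
Enhancement: 30% of €4,010,160 = €1,203,048
Enhanced fine: €4,010,160 + €1,203,048 = €5,213,208
Minimum €5,769,250: €5,213,208 is below the minimum → €5,769,250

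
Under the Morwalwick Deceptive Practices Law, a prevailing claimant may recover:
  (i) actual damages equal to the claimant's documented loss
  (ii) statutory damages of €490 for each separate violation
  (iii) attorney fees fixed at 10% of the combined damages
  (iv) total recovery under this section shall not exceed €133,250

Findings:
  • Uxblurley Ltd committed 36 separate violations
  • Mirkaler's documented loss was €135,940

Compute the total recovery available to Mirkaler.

Statutory damages: 36 × €490 = €17,640
Combined damages: €135,940 + €17,640 = €153,580
Attorney fees: 10% of €153,580 = €15,358
Total before cap: €153,580 + €15,358 = €168,938
Cap at €133,250: €168,938 exceeds the cap → €133,250

€133,250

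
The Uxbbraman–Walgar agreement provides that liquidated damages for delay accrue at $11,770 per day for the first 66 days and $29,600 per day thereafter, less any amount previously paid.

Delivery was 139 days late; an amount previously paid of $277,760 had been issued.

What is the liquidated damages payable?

First 66 days: 66 × $11,770 = $776,820
Remaining days: (139 − 66) × $29,600 = $2,160,800
Accrued per-day damages: $776,820 + $2,160,800 = $2,937,620
Less amount previously paid: $2,937,620 − $277,760 = $2,659,860

$2,659,860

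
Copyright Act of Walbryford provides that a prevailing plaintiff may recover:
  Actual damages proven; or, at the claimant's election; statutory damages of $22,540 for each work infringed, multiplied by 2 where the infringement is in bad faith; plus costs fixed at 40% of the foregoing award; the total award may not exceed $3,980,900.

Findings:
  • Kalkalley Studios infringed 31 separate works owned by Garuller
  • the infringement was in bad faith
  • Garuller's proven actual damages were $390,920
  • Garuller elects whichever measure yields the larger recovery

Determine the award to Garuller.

$1,956,472

Statutory damages: 31 × $22,540 = $698,740
Doubled: 2 × $698,740 = $1,397,480
Greater of actual damages ($390,920) or enhanced statutory damages ($1,397,480): $1,397,480
Costs: 40% of $1,397,480 = $558,992
Award plus costs: $1,397,480 + $558,992 = $1,956,472
Cap at $3,980,900: $1,956,472 is within the cap, no reduction.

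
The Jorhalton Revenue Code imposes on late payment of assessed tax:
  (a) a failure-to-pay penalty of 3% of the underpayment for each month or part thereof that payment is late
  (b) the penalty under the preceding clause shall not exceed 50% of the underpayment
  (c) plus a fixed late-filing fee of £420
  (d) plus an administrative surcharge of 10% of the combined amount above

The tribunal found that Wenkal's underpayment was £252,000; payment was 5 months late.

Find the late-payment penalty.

Accrued rate: 3% × 5 = 15%, capped at 50% → 15%
Failure-to-pay penalty: 15% of £252,000 = £37,800
Penalty before surcharge: £37,800 + £420 = £38,220
Administrative surcharge: 10% of £38,220 = £3,822
Total penalty: £38,220 + £3,822 = £42,042

£42,042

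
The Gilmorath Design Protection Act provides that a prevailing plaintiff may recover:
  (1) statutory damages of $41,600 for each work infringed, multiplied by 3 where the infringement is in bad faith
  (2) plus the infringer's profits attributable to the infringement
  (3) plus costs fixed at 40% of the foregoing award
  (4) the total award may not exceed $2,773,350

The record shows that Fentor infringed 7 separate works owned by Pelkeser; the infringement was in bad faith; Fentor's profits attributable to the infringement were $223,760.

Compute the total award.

$1,536,304

Statutory damages: 7 × $41,600 = $291,200
Trebled: 3 × $291,200 = $873,600
Combined award: $873,600 + $223,760 = $1,097,360
Costs: 40% of $1,097,360 = $438,944
Award plus costs: $1,097,360 + $438,944 = $1,536,304
Cap at $2,773,350: $1,536,304 is within the cap, no reduction.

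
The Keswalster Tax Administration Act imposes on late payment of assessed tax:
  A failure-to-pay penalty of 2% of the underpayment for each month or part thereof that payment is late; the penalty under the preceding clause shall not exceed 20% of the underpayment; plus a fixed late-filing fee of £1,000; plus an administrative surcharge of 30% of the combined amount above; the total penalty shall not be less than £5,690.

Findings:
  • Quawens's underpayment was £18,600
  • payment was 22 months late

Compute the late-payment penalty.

Accrued rate: 2% × 22 = 44%, capped at 20% → 20%
Failure-to-pay penalty: 20% of £18,600 = £3,720
Penalty before surcharge: £3,720 + £1,000 = £4,720
Administrative surcharge: 30% of £4,720 = £1,416
Total penalty: £4,720 + £1,416 = £6,136
Minimum £5,690: £6,136 meets the minimum, no increase.

Penalty: £6,136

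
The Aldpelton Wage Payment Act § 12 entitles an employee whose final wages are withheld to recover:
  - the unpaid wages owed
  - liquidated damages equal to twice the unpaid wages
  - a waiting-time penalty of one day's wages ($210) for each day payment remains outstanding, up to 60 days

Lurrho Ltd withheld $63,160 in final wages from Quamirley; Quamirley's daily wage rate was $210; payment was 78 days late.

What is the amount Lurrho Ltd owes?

Doubled: 2 × $63,160 = $126,320
Penalty days: min(78, 60) = 60
Waiting-time penalty: 60 × $210 = $12,600
Total award: $63,160 + $126,320 + $12,600 = $202,080

$202,080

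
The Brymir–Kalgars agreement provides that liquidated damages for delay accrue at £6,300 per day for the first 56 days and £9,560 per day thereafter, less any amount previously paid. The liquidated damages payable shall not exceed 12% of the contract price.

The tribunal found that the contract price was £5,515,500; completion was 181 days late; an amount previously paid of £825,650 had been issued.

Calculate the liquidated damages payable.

First 56 days: 56 × £6,300 = £352,800
Remaining days: (181 − 56) × £9,560 = £1,195,000
Accrued per-day damages: £352,800 + £1,195,000 = £1,547,800
Less amount previously paid: £1,547,800 − £825,650 = £722,150
Cap: 12% of £5,515,500 = £661,860
Cap at £661,860: £722,150 exceeds the cap → £661,860

£661,860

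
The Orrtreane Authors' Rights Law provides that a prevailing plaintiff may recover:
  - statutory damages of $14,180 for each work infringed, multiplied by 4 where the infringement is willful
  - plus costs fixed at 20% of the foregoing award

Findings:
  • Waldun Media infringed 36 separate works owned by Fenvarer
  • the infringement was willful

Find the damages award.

$2,450,304

Statutory damages: 36 × $14,180 = $510,480
Multiplied by 4: 4 × $510,480 = $2,041,920
Costs: 20% of $2,041,920 = $408,384
Award plus costs: $2,041,920 + $408,384 = $2,450,304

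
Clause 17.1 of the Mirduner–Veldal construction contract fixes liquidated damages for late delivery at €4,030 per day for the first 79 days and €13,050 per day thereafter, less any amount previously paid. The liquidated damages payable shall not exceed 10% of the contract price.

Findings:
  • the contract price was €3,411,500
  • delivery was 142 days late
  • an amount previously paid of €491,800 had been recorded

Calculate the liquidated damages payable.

€341,150

First 79 days: 79 × €4,030 = €318,370
Remaining days: (142 − 79) × €13,050 = €822,150
Accrued per-day damages: €318,370 + €822,150 = €1,140,520
Less amount previously paid: €1,140,520 − €491,800 = €648,720
Cap: 10% of €3,411,500 = €341,150
Cap at €341,150: €648,720 exceeds the cap → €341,150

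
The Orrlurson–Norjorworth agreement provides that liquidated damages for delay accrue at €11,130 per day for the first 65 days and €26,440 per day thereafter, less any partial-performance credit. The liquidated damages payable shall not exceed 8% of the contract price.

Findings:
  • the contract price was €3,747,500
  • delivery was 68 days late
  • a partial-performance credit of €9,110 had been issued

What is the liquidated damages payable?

First 65 days: 65 × €11,130 = €723,450
Remaining days: (68 − 65) × €26,440 = €79,320
Accrued per-day damages: €723,450 + €79,320 = €802,770
Less partial-performance credit: €802,770 − €9,110 = €793,660
Cap: 8% of €3,747,500 = €299,800
Cap at €299,800: €793,660 exceeds the cap → €299,800

€299,800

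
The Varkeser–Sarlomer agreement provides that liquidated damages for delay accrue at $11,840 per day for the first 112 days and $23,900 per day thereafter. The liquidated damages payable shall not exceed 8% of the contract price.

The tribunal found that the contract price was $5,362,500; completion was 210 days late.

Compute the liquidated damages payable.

Liquidated damages: $429,000

First 112 days: 112 × $11,840 = $1,326,080
Remaining days: (210 − 112) × $23,900 = $2,342,200
Accrued per-day damages: $1,326,080 + $2,342,200 = $3,668,280
Cap: 8% of $5,362,500 = $429,000
Cap at $429,000: $3,668,280 exceeds the cap → $429,000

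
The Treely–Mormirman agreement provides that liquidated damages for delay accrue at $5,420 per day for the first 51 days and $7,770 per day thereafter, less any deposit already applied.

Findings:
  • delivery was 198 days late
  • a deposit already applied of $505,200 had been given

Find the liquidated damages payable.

First 51 days: 51 × $5,420 = $276,420
Remaining days: (198 − 51) × $7,770 = $1,142,190
Accrued per-day damages: $276,420 + $1,142,190 = $1,418,610
Less deposit already applied: $1,418,610 − $505,200 = $913,410

$913,410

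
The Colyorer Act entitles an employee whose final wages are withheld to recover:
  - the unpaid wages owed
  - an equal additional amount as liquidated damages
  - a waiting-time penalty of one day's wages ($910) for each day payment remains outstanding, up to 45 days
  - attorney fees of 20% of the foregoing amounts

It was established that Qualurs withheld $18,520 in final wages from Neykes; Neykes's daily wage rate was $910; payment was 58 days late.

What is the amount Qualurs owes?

Total award: $93,588

Liquidated damages (equal amount): $18,520
Penalty days: min(58, 45) = 45
Waiting-time penalty: 45 × $910 = $40,950
Subtotal: $18,520 + $18,520 + $40,950 = $77,990
Attorney fees: 20% of $77,990 = $15,598
Total award: $77,990 + $15,598 = $93,588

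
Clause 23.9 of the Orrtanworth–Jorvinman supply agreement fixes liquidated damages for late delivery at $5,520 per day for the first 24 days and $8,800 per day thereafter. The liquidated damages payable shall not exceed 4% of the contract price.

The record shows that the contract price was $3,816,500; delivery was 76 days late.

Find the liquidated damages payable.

$152,660

First 24 days: 24 × $5,520 = $132,480
Remaining days: (76 − 24) × $8,800 = $457,600
Accrued per-day damages: $132,480 + $457,600 = $590,080
Cap: 4% of $3,816,500 = $152,660
Cap at $152,660: $590,080 exceeds the cap → $152,660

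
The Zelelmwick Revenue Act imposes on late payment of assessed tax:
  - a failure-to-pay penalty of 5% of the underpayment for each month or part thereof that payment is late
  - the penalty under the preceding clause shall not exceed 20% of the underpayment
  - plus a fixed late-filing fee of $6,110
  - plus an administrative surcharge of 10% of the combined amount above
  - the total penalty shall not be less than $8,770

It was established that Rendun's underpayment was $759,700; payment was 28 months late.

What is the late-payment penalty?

Accrued rate: 5% × 28 = 140%, capped at 20% → 20%
Failure-to-pay penalty: 20% of $759,700 = $151,940
Penalty before surcharge: $151,940 + $6,110 = $158,050
Administrative surcharge: 10% of $158,050 = $15,805
Total penalty: $158,050 + $15,805 = $173,855
Minimum $8,770: $173,855 meets the minimum, no increase.

$173,855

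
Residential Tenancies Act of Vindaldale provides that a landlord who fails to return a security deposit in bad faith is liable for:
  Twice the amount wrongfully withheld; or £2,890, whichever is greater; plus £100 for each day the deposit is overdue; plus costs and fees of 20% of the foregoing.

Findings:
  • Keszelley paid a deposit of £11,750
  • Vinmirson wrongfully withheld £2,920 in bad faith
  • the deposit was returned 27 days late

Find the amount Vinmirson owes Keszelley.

Doubled: 2 × £2,920 = £5,840
Minimum £2,890: £5,840 meets the minimum, no increase.
Late-return penalty: 27 × £100 = £2,700
Damages plus late penalty: £5,840 + £2,700 = £8,540
Costs and fees: 20% of £8,540 = £1,708
Total recovery: £8,540 + £1,708 = £10,248

£10,248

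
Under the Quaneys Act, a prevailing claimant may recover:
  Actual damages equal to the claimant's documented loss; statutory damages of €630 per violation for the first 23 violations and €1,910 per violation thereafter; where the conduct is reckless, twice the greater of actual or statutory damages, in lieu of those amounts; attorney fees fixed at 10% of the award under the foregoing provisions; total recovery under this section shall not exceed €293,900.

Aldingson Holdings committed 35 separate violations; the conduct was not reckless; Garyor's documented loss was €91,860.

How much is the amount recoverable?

€142,197

First 23 violations: 23 × €630 = €14,490
Remaining violations: (35 − 23) × €1,910 = €22,920
Statutory damages: €14,490 + €22,920 = €37,410
Conduct not reckless: the in-lieu enhancement does not apply.
Actual plus statutory damages: €91,860 + €37,410 = €129,270
Attorney fees: 10% of €129,270 = €12,927
Total before cap: €129,270 + €12,927 = €142,197
Cap at €293,900: €142,197 is within the cap, no reduction.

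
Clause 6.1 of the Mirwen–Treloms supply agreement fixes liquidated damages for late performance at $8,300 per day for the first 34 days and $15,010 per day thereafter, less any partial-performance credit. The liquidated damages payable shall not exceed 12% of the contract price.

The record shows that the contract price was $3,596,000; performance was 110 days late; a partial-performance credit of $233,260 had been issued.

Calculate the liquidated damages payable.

First 34 days: 34 × $8,300 = $282,200
Remaining days: (110 − 34) × $15,010 = $1,140,760
Accrued per-day damages: $282,200 + $1,140,760 = $1,422,960
Less partial-performance credit: $1,422,960 − $233,260 = $1,189,700
Cap: 12% of $3,596,000 = $431,520
Cap at $431,520: $1,189,700 exceeds the cap → $431,520

$431,520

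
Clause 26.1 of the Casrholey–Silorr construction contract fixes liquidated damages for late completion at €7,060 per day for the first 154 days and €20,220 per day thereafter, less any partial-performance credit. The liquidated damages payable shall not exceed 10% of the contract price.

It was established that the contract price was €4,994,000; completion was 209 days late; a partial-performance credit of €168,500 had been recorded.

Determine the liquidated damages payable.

First 154 days: 154 × €7,060 = €1,087,240
Remaining days: (209 − 154) × €20,220 = €1,112,100
Accrued per-day damages: €1,087,240 + €1,112,100 = €2,199,340
Less partial-performance credit: €2,199,340 − €168,500 = €2,030,840
Cap: 10% of €4,994,000 = €499,400
Cap at €499,400: €2,030,840 exceeds the cap → €499,400

€499,400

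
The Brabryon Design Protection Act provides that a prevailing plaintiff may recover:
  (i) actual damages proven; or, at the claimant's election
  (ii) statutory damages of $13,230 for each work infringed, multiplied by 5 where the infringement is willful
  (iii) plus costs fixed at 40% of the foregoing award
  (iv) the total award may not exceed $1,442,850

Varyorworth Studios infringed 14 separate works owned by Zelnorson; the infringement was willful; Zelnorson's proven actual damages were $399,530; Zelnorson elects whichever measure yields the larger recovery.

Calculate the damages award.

Statutory damages: 14 × $13,230 = $185,220
Multiplied by 5: 5 × $185,220 = $926,100
Greater of actual damages ($399,530) or enhanced statutory damages ($926,100): $926,100
Costs: 40% of $926,100 = $370,440
Award plus costs: $926,100 + $370,440 = $1,296,540
Cap at $1,442,850: $1,296,540 is within the cap, no reduction.

$1,296,540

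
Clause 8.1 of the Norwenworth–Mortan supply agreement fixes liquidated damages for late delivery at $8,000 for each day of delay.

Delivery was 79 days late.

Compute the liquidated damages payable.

Per-day damages: 79 × $8,000 = $632,000

$632,000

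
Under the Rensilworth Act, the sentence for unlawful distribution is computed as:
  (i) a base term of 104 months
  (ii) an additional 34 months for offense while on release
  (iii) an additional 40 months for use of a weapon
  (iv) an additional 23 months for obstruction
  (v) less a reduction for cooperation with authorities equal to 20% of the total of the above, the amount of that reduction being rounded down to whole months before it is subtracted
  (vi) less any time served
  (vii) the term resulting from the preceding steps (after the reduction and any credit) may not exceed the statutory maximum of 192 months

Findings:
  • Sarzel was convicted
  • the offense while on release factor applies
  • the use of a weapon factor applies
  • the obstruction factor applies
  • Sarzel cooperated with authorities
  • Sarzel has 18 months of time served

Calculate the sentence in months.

143 months

Offense while on release enhancement: +34 months
Use of a weapon enhancement: +40 months
Obstruction enhancement: +23 months
Adjusted term: 104 months + 34 months + 40 months + 23 months = 201 months
Cooperation with authorities reduction: 20% of 201 months = 40 months (rounded down)
After reduction: 201 − 40 = 161 months
Less time served: 161 months − 18 months = 143 months
Cap at 192 months: 143 months is within the cap, no reduction.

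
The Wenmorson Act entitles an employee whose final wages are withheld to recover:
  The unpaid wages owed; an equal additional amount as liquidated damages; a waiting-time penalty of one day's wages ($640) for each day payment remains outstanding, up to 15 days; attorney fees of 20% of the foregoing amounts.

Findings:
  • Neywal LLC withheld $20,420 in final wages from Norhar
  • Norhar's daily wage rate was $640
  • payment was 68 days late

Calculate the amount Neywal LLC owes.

$60,528

Liquidated damages (equal amount): $20,420
Penalty days: min(68, 15) = 15
Waiting-time penalty: 15 × $640 = $9,600
Subtotal: $20,420 + $20,420 + $9,600 = $50,440
Attorney fees: 20% of $50,440 = $10,088
Total award: $50,440 + $10,088 = $60,528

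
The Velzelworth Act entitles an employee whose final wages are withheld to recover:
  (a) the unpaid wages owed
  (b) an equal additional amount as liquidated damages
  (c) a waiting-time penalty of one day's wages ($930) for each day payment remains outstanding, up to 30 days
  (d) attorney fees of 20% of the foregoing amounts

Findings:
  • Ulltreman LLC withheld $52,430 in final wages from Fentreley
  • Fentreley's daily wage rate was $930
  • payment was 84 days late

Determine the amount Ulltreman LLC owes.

Liquidated damages (equal amount): $52,430
Penalty days: min(84, 30) = 30
Waiting-time penalty: 30 × $930 = $27,900
Subtotal: $52,430 + $52,430 + $27,900 = $132,760
Attorney fees: 20% of $132,760 = $26,552
Total award: $132,760 + $26,552 = $159,312

$159,312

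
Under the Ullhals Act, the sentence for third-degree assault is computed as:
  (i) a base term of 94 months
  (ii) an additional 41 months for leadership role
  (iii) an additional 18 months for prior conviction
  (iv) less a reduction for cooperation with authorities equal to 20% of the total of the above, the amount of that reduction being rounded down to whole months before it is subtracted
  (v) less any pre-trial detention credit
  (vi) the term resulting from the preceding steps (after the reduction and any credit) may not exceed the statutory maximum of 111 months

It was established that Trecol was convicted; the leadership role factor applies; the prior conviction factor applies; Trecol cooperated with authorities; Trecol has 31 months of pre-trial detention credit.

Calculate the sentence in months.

Leadership role enhancement: +41 months
Prior conviction enhancement: +18 months
Adjusted term: 94 months + 41 months + 18 months = 153 months
Cooperation with authorities reduction: 20% of 153 months = 30 months (rounded down)
After reduction: 153 − 30 = 123 months
Less pre-trial detention credit: 123 months − 31 months = 92 months
Cap at 111 months: 92 months is within the cap, no reduction.

92 months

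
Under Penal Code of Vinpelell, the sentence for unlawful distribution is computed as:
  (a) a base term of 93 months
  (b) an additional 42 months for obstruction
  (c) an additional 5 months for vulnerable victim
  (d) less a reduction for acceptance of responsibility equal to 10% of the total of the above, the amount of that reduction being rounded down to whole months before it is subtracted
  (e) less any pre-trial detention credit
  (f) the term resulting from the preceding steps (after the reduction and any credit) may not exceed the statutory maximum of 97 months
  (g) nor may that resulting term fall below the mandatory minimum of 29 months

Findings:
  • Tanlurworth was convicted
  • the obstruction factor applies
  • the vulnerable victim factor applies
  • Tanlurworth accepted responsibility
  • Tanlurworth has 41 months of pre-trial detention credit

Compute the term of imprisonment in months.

85 months

Obstruction enhancement: +42 months
Vulnerable victim enhancement: +5 months
Adjusted term: 93 months + 42 months + 5 months = 140 months
Acceptance of responsibility reduction: 10% of 140 months = 14 months (rounded down)
After reduction: 140 − 14 = 126 months
Less pre-trial detention credit: 126 months − 41 months = 85 months
Cap at 97 months: 85 months is within the cap, no reduction.
Minimum 29 months: 85 months meets the minimum, no increase.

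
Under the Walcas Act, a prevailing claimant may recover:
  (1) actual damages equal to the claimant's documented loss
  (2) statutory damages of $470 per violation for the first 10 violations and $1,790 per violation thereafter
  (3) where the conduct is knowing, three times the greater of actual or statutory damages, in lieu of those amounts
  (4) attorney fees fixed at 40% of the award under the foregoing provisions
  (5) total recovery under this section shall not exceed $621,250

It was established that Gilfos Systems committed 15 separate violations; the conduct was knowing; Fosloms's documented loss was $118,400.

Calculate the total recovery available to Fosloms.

$497,280

First 10 violations: 10 × $470 = $4,700
Remaining violations: (15 − 10) × $1,790 = $8,950
Statutory damages: $4,700 + $8,950 = $13,650
Greater of actual damages ($118,400) or statutory damages ($13,650): $118,400
Trebled: 3 × $118,400 = $355,200
Attorney fees: 40% of $355,200 = $142,080
Total before cap: $355,200 + $142,080 = $497,280
Cap at $621,250: $497,280 is within the cap, no reduction.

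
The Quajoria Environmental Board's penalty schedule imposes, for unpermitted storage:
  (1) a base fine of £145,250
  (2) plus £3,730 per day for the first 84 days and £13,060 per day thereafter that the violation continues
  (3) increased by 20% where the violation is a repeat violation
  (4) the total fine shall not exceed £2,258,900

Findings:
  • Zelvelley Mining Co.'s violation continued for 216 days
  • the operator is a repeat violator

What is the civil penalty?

First 84 days: 84 × £3,730 = £313,320
Remaining days: (216 − 84) × £13,060 = £1,723,920
Per-day component: £313,320 + £1,723,920 = £2,037,240
Base plus per-day: £145,250 + £2,037,240 = £2,182,490
Enhancement: 20% of £2,182,490 = £436,498
Enhanced fine: £2,182,490 + £436,498 = £2,618,988
Cap at £2,258,900: £2,618,988 exceeds the cap → £2,258,900

£2,258,900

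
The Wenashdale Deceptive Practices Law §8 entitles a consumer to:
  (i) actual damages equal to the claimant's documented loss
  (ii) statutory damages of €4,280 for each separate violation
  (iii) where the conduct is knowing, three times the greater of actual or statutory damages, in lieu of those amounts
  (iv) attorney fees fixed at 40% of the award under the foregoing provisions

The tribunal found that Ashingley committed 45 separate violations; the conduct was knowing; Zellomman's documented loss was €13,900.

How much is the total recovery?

Statutory damages: 45 × €4,280 = €192,600
Greater of actual damages (€13,900) or statutory damages (€192,600): €192,600
Trebled: 3 × €192,600 = €577,800
Attorney fees: 40% of €577,800 = €231,120
Total recovery: €577,800 + €231,120 = €808,920

Total recovery: €808,920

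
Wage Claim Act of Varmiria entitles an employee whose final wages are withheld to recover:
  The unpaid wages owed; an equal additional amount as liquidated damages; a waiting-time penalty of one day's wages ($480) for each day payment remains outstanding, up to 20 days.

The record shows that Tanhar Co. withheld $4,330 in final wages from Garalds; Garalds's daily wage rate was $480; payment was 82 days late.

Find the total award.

Liquidated damages (equal amount): $4,330
Penalty days: min(82, 20) = 20
Waiting-time penalty: 20 × $480 = $9,600
Total award: $4,330 + $4,330 + $9,600 = $18,260

$18,260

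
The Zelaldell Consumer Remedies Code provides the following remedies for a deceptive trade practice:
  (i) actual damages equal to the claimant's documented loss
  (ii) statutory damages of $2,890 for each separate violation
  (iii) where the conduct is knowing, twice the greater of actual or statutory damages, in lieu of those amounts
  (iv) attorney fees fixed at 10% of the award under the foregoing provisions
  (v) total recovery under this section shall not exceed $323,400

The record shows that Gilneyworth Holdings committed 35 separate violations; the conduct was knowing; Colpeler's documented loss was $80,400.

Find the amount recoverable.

$222,530

Statutory damages: 35 × $2,890 = $101,150
Greater of actual damages ($80,400) or statutory damages ($101,150): $101,150
Doubled: 2 × $101,150 = $202,300
Attorney fees: 10% of $202,300 = $20,230
Total before cap: $202,300 + $20,230 = $222,530
Cap at $323,400: $222,530 is within the cap, no reduction.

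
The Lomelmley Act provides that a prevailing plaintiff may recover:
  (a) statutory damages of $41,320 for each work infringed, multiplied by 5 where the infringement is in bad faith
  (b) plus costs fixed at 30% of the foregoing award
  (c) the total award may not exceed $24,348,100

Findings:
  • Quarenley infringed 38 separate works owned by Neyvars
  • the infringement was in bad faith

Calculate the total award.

$10,206,040

Statutory damages: 38 × $41,320 = $1,570,160
Multiplied by 5: 5 × $1,570,160 = $7,850,800
Costs: 30% of $7,850,800 = $2,355,240
Award plus costs: $7,850,800 + $2,355,240 = $10,206,040
Cap at $24,348,100: $10,206,040 is within the cap, no reduction.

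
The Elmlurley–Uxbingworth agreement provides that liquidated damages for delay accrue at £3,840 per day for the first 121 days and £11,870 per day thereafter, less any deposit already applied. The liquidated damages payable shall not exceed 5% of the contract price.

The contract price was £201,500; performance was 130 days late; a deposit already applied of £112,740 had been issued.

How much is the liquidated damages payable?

First 121 days: 121 × £3,840 = £464,640
Remaining days: (130 − 121) × £11,870 = £106,830
Accrued per-day damages: £464,640 + £106,830 = £571,470
Less deposit already applied: £571,470 − £112,740 = £458,730
Cap: 5% of £201,500 = £10,075
Cap at £10,075: £458,730 exceeds the cap → £10,075

£10,075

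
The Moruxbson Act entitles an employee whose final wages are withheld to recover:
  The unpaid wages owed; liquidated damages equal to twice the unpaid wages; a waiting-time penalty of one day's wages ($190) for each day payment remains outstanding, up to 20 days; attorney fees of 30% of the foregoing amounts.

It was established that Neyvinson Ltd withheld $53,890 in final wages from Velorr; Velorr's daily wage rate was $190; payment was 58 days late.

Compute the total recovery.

Doubled: 2 × $53,890 = $107,780
Penalty days: min(58, 20) = 20
Waiting-time penalty: 20 × $190 = $3,800
Subtotal: $53,890 + $107,780 + $3,800 = $165,470
Attorney fees: 30% of $165,470 = $49,641
Total award: $165,470 + $49,641 = $215,111

$215,111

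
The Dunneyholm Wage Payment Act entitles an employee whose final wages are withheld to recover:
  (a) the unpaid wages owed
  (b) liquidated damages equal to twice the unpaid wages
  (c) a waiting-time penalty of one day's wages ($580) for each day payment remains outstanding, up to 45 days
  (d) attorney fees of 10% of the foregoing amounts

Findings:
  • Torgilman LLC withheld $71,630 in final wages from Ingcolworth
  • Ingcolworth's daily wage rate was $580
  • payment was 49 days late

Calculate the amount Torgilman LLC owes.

$265,089

Doubled: 2 × $71,630 = $143,260
Penalty days: min(49, 45) = 45
Waiting-time penalty: 45 × $580 = $26,100
Subtotal: $71,630 + $143,260 + $26,100 = $240,990
Attorney fees: 10% of $240,990 = $24,099
Total award: $240,990 + $24,099 = $265,089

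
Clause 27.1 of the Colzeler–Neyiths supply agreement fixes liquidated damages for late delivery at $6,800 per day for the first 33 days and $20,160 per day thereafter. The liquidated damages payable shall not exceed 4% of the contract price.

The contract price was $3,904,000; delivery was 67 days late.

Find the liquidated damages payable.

First 33 days: 33 × $6,800 = $224,400
Remaining days: (67 − 33) × $20,160 = $685,440
Accrued per-day damages: $224,400 + $685,440 = $909,840
Cap: 4% of $3,904,000 = $156,160
Cap at $156,160: $909,840 exceeds the cap → $156,160

Liquidated damages: $156,160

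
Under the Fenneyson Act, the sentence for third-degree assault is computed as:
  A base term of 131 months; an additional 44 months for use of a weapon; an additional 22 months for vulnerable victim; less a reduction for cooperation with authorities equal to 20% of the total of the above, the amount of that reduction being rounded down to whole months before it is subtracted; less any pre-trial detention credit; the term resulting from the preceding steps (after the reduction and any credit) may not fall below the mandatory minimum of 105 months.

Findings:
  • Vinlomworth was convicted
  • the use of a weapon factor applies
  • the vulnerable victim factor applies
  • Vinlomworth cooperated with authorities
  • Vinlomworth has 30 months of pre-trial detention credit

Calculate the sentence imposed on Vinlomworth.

Use of a weapon enhancement: +44 months
Vulnerable victim enhancement: +22 months
Adjusted term: 131 months + 44 months + 22 months = 197 months
Cooperation with authorities reduction: 20% of 197 months = 39 months (rounded down)
After reduction: 197 − 39 = 158 months
Less pre-trial detention credit: 158 months − 30 months = 128 months
Minimum 105 months: 128 months meets the minimum, no increase.

128 months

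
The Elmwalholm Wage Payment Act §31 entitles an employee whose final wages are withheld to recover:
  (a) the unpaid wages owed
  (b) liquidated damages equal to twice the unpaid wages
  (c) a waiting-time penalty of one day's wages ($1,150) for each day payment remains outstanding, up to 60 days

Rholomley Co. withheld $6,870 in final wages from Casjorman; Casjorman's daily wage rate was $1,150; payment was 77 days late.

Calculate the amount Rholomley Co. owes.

Total award: $89,610

Doubled: 2 × $6,870 = $13,740
Penalty days: min(77, 60) = 60
Waiting-time penalty: 60 × $1,150 = $69,000
Total award: $6,870 + $13,740 + $69,000 = $89,610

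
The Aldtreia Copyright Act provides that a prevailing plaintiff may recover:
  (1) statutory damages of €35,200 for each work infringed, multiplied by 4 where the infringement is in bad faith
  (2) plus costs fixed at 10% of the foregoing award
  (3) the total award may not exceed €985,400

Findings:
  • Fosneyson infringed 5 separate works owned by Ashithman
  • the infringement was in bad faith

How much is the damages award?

€774,400

Statutory damages: 5 × €35,200 = €176,000
Multiplied by 4: 4 × €176,000 = €704,000
Costs: 10% of €704,000 = €70,400
Award plus costs: €704,000 + €70,400 = €774,400
Cap at €985,400: €774,400 is within the cap, no reduction.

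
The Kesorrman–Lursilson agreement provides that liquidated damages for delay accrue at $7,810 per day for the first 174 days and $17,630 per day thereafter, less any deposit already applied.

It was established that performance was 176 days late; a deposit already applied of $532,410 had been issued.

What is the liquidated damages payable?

Liquidated damages: $861,790

First 174 days: 174 × $7,810 = $1,358,940
Remaining days: (176 − 174) × $17,630 = $35,260
Accrued per-day damages: $1,358,940 + $35,260 = $1,394,200
Less deposit already applied: $1,394,200 − $532,410 = $861,790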